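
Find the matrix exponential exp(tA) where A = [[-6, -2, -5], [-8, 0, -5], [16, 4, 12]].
e^{tA} = [[(1 - 8*t)*e^{2*t}, -2*t*e^{2*t}, -5*t*e^{2*t}], [-8*t*e^{2*t}, (1 - 2*t)*e^{2*t}, -5*t*e^{2*t}], [16*t*e^{2*t}, 4*t*e^{2*t}, (10*t + 1)*e^{2*t}]]

A has Jordan form J = [[2, 1, 0], [0, 2, 0], [0, 0, 2]] with A = PJP^{-1}, so e^{tA} = P e^{tJ} P^{-1}.

For a Jordan block J_k(λ), e^{tJ_k(λ)} = e^{λt} · (I + tN + t^2 N^2/2! + ... + t^{k-1} N^{k-1}/(k-1)!) where N is the nilpotent superdiagonal part.

Assembling the blocks and conjugating back gives the entries of e^{tA} as shown above.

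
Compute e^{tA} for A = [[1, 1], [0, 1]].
A has Jordan form J = [[1, 1], [0, 1]] with A = PJP^{-1}, so e^{tA} = P e^{tJ} P^{-1}.

For a Jordan block J_k(λ), e^{tJ_k(λ)} = e^{λt} · (I + tN + t^2 N^2/2! + ... + t^{k-1} N^{k-1}/(k-1)!) where N is the nilpotent superdiagonal part.

Assembling the blocks and conjugating back gives the entries of e^{tA} as shown above.

e^{tA} = [[e^{t}, t*e^{t}], [0, e^{t}]]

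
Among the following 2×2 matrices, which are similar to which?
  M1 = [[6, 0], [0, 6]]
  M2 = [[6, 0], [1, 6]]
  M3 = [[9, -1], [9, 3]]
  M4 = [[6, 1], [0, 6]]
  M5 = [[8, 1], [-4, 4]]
2 classes: {M1}, {M2, M3, M4, M5}

Characteristic polynomials: χ_{M1} = (x - 6)^2, χ_{M2} = (x - 6)^2, χ_{M3} = (x - 6)^2, χ_{M4} = (x - 6)^2, χ_{M5} = (x - 6)^2.

{M1}: invariant factors x - 6, x - 6.

{M2, M3, M4, M5}: invariant factors (x - 6)^2.

Matrices are similar if and only if their invariant-factor lists agree; the partition into similarity classes is {M1}, {M2, M3, M4, M5}.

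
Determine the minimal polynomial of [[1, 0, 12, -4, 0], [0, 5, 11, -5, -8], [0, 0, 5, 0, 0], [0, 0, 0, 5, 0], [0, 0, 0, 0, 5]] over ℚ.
The characteristic polynomial factors as (x - 5)^4(x - 1). The minimal polynomial is ∏(x - λ)^{k_λ} where k_λ is the size of the largest Jordan block at λ.

For λ = 1: rank(A - I) = 4, and the largest Jordan block has size 1 (the smallest k with rank((A - I)^k) = rank((A - I)^(k+1))).
For λ = 5: rank(A - 5I) = 2, and the largest Jordan block has size 2 (the smallest k with rank((A - 5I)^k) = rank((A - 5I)^(k+1))).

So m_A(x) = (x - 5)^2(x - 1).

m_A(x) = (x - 5)^2(x - 1)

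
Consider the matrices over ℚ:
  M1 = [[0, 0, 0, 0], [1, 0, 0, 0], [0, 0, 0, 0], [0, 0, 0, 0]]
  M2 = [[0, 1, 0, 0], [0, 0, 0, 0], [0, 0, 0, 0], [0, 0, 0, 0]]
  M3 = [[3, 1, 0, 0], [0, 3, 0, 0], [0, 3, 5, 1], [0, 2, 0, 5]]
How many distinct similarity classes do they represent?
Characteristic polynomials: χ_{M1} = x^4, χ_{M2} = x^4, χ_{M3} = (x - 5)^2(x - 3)^2.

{M1, M2}: invariant factors x, x, x^2.

{M3}: invariant factors (x - 5)^2(x - 3)^2.

Matrices are similar if and only if their invariant-factor lists agree; the partition into similarity classes is {M1, M2}, {M3}.

2 classes: {M1, M2}, {M3}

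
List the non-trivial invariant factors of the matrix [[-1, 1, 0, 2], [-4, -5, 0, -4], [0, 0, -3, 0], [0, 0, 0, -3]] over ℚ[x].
The Jordan structure of A has elementary divisors (x + 3)^2, (x + 3), (x + 3). Arranging the block sizes at each eigenvalue in decreasing order and taking row products gives the invariant factors.

Invariant factors (smallest first, each dividing the next): x + 3, x + 3, (x + 3)^2.

Check: the last factor (x + 3)^2 is the minimal polynomial, and the product (x + 3)^4 is the characteristic polynomial.

x + 3, x + 3, (x + 3)^2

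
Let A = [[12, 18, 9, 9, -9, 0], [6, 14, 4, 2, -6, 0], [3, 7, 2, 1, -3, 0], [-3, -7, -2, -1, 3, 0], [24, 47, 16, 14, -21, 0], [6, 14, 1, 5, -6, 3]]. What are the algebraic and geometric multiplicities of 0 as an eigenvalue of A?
The characteristic polynomial is x^3(x - 3)^3, so the factor x appears with exponent 3: the algebraic multiplicity is 3.

rank(A) = 4, so the eigenspace has dimension 6 - 4 = 2: the geometric multiplicity is 2.

Since 2 < 3, A is not diagonalizable.

algebraic multiplicity 3, geometric multiplicity 2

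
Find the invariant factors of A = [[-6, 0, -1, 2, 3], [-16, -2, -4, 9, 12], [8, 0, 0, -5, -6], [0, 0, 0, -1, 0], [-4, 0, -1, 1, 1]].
x + 2, (x + 1)(x + 2), (x + 1)(x + 2)

The Jordan structure of A has elementary divisors (x + 2), (x + 2), (x + 2), (x + 1), (x + 1). Arranging the block sizes at each eigenvalue in decreasing order and taking row products gives the invariant factors.

Invariant factors (smallest first, each dividing the next): x + 2, (x + 1)(x + 2), (x + 1)(x + 2).

Check: the last factor (x + 1)(x + 2) is the minimal polynomial, and the product (x + 1)^2(x + 2)^3 is the characteristic polynomial.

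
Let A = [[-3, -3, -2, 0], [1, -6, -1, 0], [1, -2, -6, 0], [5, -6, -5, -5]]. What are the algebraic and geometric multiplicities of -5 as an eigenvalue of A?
algebraic multiplicity 4, geometric multiplicity 2

The characteristic polynomial is (x + 5)^4, so the factor x + 5 appears with exponent 4: the algebraic multiplicity is 4.

rank(A + 5I) = 2, so the eigenspace has dimension 4 - 2 = 2: the geometric multiplicity is 2.

Since 2 < 4, A is not diagonalizable.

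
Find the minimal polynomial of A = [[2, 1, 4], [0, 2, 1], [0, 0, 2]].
The characteristic polynomial factors as (x - 2)^3. The minimal polynomial is ∏(x - λ)^{k_λ} where k_λ is the size of the largest Jordan block at λ.

For λ = 2: rank(A - 2I) = 2, and the largest Jordan block has size 3 (the smallest k with rank((A - 2I)^k) = rank((A - 2I)^(k+1))).

So m_A(x) = (x - 2)^3.

m_A(x) = (x - 2)^3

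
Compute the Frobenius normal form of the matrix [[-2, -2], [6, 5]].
R = [[0, -2], [1, 3]]

The invariant factors of A (the non-unit diagonal entries of the Smith normal form of xI - A over ℚ[x]) are (x - 2)(x - 1), each dividing the next. The characteristic polynomial is their product, (x - 2)(x - 1).

The rational canonical form is the block-diagonal matrix of companion matrices C(f_i):
R = [[0, -2], [1, 3]].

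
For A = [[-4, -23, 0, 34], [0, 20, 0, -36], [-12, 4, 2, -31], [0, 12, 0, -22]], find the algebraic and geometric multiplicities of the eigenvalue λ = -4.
The characteristic polynomial is (x - 2)^2(x + 4)^2, so the factor x + 4 appears with exponent 2: the algebraic multiplicity is 2.

rank(A + 4I) = 3, so the eigenspace has dimension 4 - 3 = 1: the geometric multiplicity is 1.

Since 1 < 2, A is not diagonalizable.

algebraic multiplicity 2, geometric multiplicity 1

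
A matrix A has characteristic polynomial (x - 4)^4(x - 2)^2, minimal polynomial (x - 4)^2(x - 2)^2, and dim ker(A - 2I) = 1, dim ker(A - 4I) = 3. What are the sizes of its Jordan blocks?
λ = 2: algebraic multiplicity 2 (exponent in χ_A), largest block size 2 (exponent in m_A), 1 block (geometric multiplicity). This forces block sizes [2].
λ = 4: algebraic multiplicity 4 (exponent in χ_A), largest block size 2 (exponent in m_A), 3 blocks (geometric multiplicity). These force block sizes [2, 1, 1].

Jordan blocks: (2, 2), (4, 2), (4, 1), (4, 1)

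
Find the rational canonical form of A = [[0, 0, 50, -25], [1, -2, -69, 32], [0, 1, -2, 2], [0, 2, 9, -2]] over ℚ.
R = [[0, 0, 0, -25], [1, 0, 0, 30], [0, 1, 0, 1], [0, 0, 1, -6]]

The invariant factors of A (the non-unit diagonal entries of the Smith normal form of xI - A over ℚ[x]) are (x^2 + 3x - 5)^2, each dividing the next. The characteristic polynomial is their product, (x^2 + 3x - 5)^2.

The rational canonical form is the block-diagonal matrix of companion matrices C(f_i):
R = [[0, 0, 0, -25], [1, 0, 0, 30], [0, 1, 0, 1], [0, 0, 1, -6]].

Note the characteristic polynomial does not split into linear factors over ℚ, so A has no Jordan form over ℚ; the rational canonical form exists over any field.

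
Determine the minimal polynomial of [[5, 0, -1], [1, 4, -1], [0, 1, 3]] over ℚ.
m_A(x) = (x - 4)^3

The characteristic polynomial factors as (x - 4)^3. The minimal polynomial is ∏(x - λ)^{k_λ} where k_λ is the size of the largest Jordan block at λ.

For λ = 4: rank(A - 4I) = 2, and the largest Jordan block has size 3 (the smallest k with rank((A - 4I)^k) = rank((A - 4I)^(k+1))).

So m_A(x) = (x - 4)^3.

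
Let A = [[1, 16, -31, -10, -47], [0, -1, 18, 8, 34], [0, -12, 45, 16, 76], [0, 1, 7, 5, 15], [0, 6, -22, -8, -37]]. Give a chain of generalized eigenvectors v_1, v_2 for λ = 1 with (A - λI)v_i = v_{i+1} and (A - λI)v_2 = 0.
We seek v_1 ∈ ker((A - I)^2) \ ker(A - I), then set v_{i+1} = (A - I) v_i.

One such chain is v_1 = [[-2, 1, 2, 0, -1]]^T, v_2 = [[1, 0, 0, 0, 0]]^T. Check: (A - I) v_2 = [[0, 0, 0, 0, 0]]^T = 0.

v_1 = [[-2, 1, 2, 0, -1]]^T, v_2 = [[1, 0, 0, 0, 0]]^T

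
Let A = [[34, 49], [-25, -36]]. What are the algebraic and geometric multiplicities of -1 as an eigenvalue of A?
The characteristic polynomial is (x + 1)^2, so the factor x + 1 appears with exponent 2: the algebraic multiplicity is 2.

rank(A + I) = 1, so the eigenspace has dimension 2 - 1 = 1: the geometric multiplicity is 1.

Since 1 < 2, A is not diagonalizable.

algebraic multiplicity 2, geometric multiplicity 1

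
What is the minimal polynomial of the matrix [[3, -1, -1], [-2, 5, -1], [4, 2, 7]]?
The characteristic polynomial factors as (x - 5)^3. The minimal polynomial is ∏(x - λ)^{k_λ} where k_λ is the size of the largest Jordan block at λ.

For λ = 5: rank(A - 5I) = 2, and the largest Jordan block has size 3 (the smallest k with rank((A - 5I)^k) = rank((A - 5I)^(k+1))).

So m_A(x) = (x - 5)^3.

m_A(x) = (x - 5)^3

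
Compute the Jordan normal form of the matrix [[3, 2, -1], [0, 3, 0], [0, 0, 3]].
The characteristic polynomial is det(xI - A) = (x - 3)^3, so the eigenvalues are 3 (algebraic multiplicity 3).

For λ = 3: rank(A - 3I) = 1, rank((A - 3I)^2) = 0. The eigenspace has dimension 3 - 1 = 2, so there are 2 Jordan blocks; the rank sequence gives block sizes [2, 1].

Assembling the blocks gives the Jordan form J above.

J = [[3, 1, 0], [0, 3, 0], [0, 0, 3]]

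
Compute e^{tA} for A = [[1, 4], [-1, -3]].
A has Jordan form J = [[-1, 1], [0, -1]] with A = PJP^{-1}, so e^{tA} = P e^{tJ} P^{-1}.

For a Jordan block J_k(λ), e^{tJ_k(λ)} = e^{λt} · (I + tN + t^2 N^2/2! + ... + t^{k-1} N^{k-1}/(k-1)!) where N is the nilpotent superdiagonal part.

Assembling the blocks and conjugating back gives the entries of e^{tA} as shown above.

e^{tA} = [[(2*t + 1)*e^{-t}, 4*t*e^{-t}], [-t*e^{-t}, (1 - 2*t)*e^{-t}]]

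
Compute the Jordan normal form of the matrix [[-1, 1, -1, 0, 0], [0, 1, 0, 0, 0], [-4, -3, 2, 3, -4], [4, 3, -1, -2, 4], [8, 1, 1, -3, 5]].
J = [[1, 1, 0, 0, 0], [0, 1, 1, 0, 0], [0, 0, 1, 0, 0], [0, 0, 0, 1, 0], [0, 0, 0, 0, 1]]

The characteristic polynomial is det(xI - A) = (x - 1)^5, so the eigenvalues are 1 (algebraic multiplicity 5).

For λ = 1: rank(A - I) = 2, rank((A - I)^2) = 1, rank((A - I)^3) = 0. The eigenspace has dimension 5 - 2 = 3, so there are 3 Jordan blocks; the rank sequence gives block sizes [3, 1, 1].

Assembling the blocks gives the Jordan form J above.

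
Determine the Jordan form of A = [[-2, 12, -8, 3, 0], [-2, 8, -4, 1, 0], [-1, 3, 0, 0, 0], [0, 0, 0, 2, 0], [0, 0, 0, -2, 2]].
The characteristic polynomial is det(xI - A) = (x - 2)^5, so the eigenvalues are 2 (algebraic multiplicity 5).

For λ = 2: rank(A - 2I) = 2, rank((A - 2I)^2) = 0. The eigenspace has dimension 5 - 2 = 3, so there are 3 Jordan blocks; the rank sequence gives block sizes [2, 2, 1].

Assembling the blocks gives the Jordan form J above.

J = [[2, 1, 0, 0, 0], [0, 2, 0, 0, 0], [0, 0, 2, 1, 0], [0, 0, 0, 2, 0], [0, 0, 0, 0, 2]]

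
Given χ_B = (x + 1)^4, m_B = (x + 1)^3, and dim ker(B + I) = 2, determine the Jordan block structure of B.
λ = -1: algebraic multiplicity 4 (exponent in χ_B), largest block size 3 (exponent in m_B), 2 blocks (geometric multiplicity). These force block sizes [3, 1].

Jordan blocks: (-1, 3), (-1, 1)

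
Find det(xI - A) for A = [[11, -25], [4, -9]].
χ_A(x) = (x - 1)^2

xI - A = [[x - 11, 25], [-4, x + 9]].

Expanding det(xI - A) along the first row:
det(xI - A) = + (x - 11)·det([[x + 9]]) - (25)·det([[-4]]).

Evaluating gives χ_A(x) = x^2 - 2x + 1 = (x - 1)^2.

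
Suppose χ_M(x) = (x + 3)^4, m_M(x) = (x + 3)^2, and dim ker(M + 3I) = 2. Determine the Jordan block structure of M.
λ = -3: algebraic multiplicity 4 (exponent in χ_M), largest block size 2 (exponent in m_M), 2 blocks (geometric multiplicity). These force block sizes [2, 2].

Jordan blocks: (-3, 2), (-3, 2)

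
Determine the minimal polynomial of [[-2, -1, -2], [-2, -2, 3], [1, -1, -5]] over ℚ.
The characteristic polynomial factors as (x + 3)^3. The minimal polynomial is ∏(x - λ)^{k_λ} where k_λ is the size of the largest Jordan block at λ.

For λ = -3: rank(A + 3I) = 2, and the largest Jordan block has size 3 (the smallest k with rank((A + 3I)^k) = rank((A + 3I)^(k+1))).

So m_A(x) = (x + 3)^3.

m_A(x) = (x + 3)^3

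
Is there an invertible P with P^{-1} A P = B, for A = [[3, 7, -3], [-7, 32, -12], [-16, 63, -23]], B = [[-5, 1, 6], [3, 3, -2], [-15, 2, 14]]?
Yes.

Two matrices over a field are similar if and only if they have the same invariant factors.

Both A and B have characteristic polynomial (x - 4)^3 and minimal polynomial (x - 4)^3. Computing further, both have invariant factors (x - 4)^3. Hence A and B are similar.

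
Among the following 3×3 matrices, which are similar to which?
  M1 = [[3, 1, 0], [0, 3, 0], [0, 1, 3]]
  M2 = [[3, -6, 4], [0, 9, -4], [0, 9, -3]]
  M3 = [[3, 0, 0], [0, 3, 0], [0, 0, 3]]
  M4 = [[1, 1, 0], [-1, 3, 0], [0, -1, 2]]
3 classes: {M1, M2}, {M3}, {M4}

Characteristic polynomials: χ_{M1} = (x - 3)^3, χ_{M2} = (x - 3)^3, χ_{M3} = (x - 3)^3, χ_{M4} = (x - 2)^3.

{M1, M2}: invariant factors x - 3, (x - 3)^2.

{M3}: invariant factors x - 3, x - 3, x - 3.

{M4}: invariant factors (x - 2)^3.

Matrices are similar if and only if their invariant-factor lists agree; the partition into similarity classes is {M1, M2}, {M3}, {M4}.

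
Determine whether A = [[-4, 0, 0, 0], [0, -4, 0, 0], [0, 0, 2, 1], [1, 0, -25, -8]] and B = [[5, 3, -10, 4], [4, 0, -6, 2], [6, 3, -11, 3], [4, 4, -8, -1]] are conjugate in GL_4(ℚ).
trace(A) = -14 but trace(B) = -7. The trace is a similarity invariant, so A and B are not similar.

No.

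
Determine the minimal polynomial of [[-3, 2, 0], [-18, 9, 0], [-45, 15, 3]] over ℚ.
The characteristic polynomial factors as (x - 3)^3. The minimal polynomial is ∏(x - λ)^{k_λ} where k_λ is the size of the largest Jordan block at λ.

For λ = 3: rank(A - 3I) = 1, and the largest Jordan block has size 2 (the smallest k with rank((A - 3I)^k) = rank((A - 3I)^(k+1))).

So m_A(x) = (x - 3)^2.

m_A(x) = (x - 3)^2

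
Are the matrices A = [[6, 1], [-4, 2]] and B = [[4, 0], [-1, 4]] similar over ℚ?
Yes.

Two matrices over a field are similar if and only if they have the same invariant factors.

Both A and B have characteristic polynomial (x - 4)^2 and minimal polynomial (x - 4)^2. Computing further, both have invariant factors (x - 4)^2. Hence A and B are similar.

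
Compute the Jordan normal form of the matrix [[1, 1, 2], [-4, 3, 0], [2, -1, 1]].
J = [[1, 1, 0], [0, 1, 0], [0, 0, 3]]

The characteristic polynomial is det(xI - A) = (x - 3)(x - 1)^2, so the eigenvalues are 1 (algebraic multiplicity 2), 3 (algebraic multiplicity 1).

For λ = 1: rank(A - I) = 2, rank((A - I)^2) = 1. The eigenspace has dimension 3 - 2 = 1, so there is 1 Jordan block; the rank sequence gives block sizes [2].

For λ = 3: algebraic multiplicity 1 gives one 1×1 block.

Assembling the blocks gives the Jordan form J above.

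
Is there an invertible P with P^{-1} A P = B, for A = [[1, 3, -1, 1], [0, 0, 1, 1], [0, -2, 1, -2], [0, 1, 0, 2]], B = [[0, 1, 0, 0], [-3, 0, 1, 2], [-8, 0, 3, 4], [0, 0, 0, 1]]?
Yes.

Two matrices over a field are similar if and only if they have the same invariant factors.

Both A and B have characteristic polynomial (x - 1)^4 and minimal polynomial (x - 1)^3. Computing further, both have invariant factors x - 1, (x - 1)^3. Hence A and B are similar.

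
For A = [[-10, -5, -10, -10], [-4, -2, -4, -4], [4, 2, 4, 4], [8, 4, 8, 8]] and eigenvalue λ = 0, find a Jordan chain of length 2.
v_1 = [[0, -1, 0, 0]]^T, v_2 = [[5, 2, -2, -4]]^T

We seek v_1 ∈ ker(A^2) \ ker(A), then set v_{i+1} = A v_i.

One such chain is v_1 = [[0, -1, 0, 0]]^T, v_2 = [[5, 2, -2, -4]]^T. Check: A v_2 = [[0, 0, 0, 0]]^T = 0.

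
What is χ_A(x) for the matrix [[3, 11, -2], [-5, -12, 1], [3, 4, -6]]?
xI - A = [[x - 3, -11, 2], [5, x + 12, -1], [-3, -4, x + 6]].

Expanding det(xI - A) along the first row:
det(xI - A) = + (x - 3)·det([[x + 12, -1], [-4, x + 6]]) - (-11)·det([[5, -1], [-3, x + 6]]) + (2)·det([[5, x + 12], [-3, -4]]).

Evaluating gives χ_A(x) = x^3 + 15x^2 + 75x + 125 = (x + 5)^3.

χ_A(x) = (x + 5)^3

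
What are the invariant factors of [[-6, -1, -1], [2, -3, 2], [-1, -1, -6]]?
x + 5, (x + 5)^2

The Jordan structure of A has elementary divisors (x + 5)^2, (x + 5). Arranging the block sizes at each eigenvalue in decreasing order and taking row products gives the invariant factors.

Invariant factors (smallest first, each dividing the next): x + 5, (x + 5)^2.

Check: the last factor (x + 5)^2 is the minimal polynomial, and the product (x + 5)^3 is the characteristic polynomial.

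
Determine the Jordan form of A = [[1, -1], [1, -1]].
The characteristic polynomial is det(xI - A) = x^2, so the eigenvalues are 0 (algebraic multiplicity 2).

For λ = 0: rank(A) = 1, rank(A^2) = 0. The eigenspace has dimension 2 - 1 = 1, so there is 1 Jordan block; the rank sequence gives block sizes [2].

Assembling the blocks gives the Jordan form J above.

J = [[0, 1], [0, 0]]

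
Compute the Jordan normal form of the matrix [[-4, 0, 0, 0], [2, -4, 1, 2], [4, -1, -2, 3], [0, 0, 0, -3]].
J = [[-4, 0, 0, 0], [0, -3, 1, 0], [0, 0, -3, 1], [0, 0, 0, -3]]

The characteristic polynomial is det(xI - A) = (x + 3)^3(x + 4), so the eigenvalues are -4 (algebraic multiplicity 1), -3 (algebraic multiplicity 3).

For λ = -4: algebraic multiplicity 1 gives one 1×1 block.

For λ = -3: rank(A + 3I) = 3, rank((A + 3I)^2) = 2, rank((A + 3I)^3) = 1. The eigenspace has dimension 4 - 3 = 1, so there is 1 Jordan block; the rank sequence gives block sizes [3].

Assembling the blocks gives the Jordan form J above.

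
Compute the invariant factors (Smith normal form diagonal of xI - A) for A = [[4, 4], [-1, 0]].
The Jordan structure of A has elementary divisors (x - 2)^2. Arranging the block sizes at each eigenvalue in decreasing order and taking row products gives the invariant factors.

Invariant factors (smallest first, each dividing the next): (x - 2)^2.

Check: the last factor (x - 2)^2 is the minimal polynomial, and the product (x - 2)^2 is the characteristic polynomial.

(x - 2)^2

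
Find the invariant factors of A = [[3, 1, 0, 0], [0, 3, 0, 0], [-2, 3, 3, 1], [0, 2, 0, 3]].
The Jordan structure of A has elementary divisors (x - 3)^2, (x - 3)^2. Arranging the block sizes at each eigenvalue in decreasing order and taking row products gives the invariant factors.

Invariant factors (smallest first, each dividing the next): (x - 3)^2, (x - 3)^2.

Check: the last factor (x - 3)^2 is the minimal polynomial, and the product (x - 3)^4 is the characteristic polynomial.

(x - 3)^2, (x - 3)^2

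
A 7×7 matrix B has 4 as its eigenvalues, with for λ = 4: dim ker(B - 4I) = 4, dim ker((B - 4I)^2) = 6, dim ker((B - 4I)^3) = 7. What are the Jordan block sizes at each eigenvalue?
Jordan blocks: (4, 3), (4, 2), (4, 1), (4, 1)

λ = 4: successive nullity increments [4, 2, 1] count blocks of size ≥ k; block sizes are [3, 2, 1, 1].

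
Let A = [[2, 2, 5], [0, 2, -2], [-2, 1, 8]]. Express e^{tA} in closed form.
e^{tA} = [[(-3*t^2 - 2*t + 1)*e^{4*t}, t*(4 - 3*t)*e^{4*t}/2, t*(3*t + 5)*e^{4*t}], [2*t^2*e^{4*t}, (t^2 - 2*t + 1)*e^{4*t}, 2*t*(-t - 1)*e^{4*t}], [2*t*(-t - 1)*e^{4*t}, t*(1 - t)*e^{4*t}, (2*t^2 + 4*t + 1)*e^{4*t}]]

A has Jordan form J = [[4, 1, 0], [0, 4, 1], [0, 0, 4]] with A = PJP^{-1}, so e^{tA} = P e^{tJ} P^{-1}.

For a Jordan block J_k(λ), e^{tJ_k(λ)} = e^{λt} · (I + tN + t^2 N^2/2! + ... + t^{k-1} N^{k-1}/(k-1)!) where N is the nilpotent superdiagonal part.

Assembling the blocks and conjugating back gives the entries of e^{tA} as shown above.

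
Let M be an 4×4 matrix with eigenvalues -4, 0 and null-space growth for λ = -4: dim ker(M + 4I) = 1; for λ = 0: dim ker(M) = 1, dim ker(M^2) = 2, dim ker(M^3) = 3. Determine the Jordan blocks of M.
λ = -4: successive nullity increments [1] count blocks of size ≥ k; block sizes are [1].
λ = 0: successive nullity increments [1, 1, 1] count blocks of size ≥ k; block sizes are [3].

Jordan blocks: (-4, 1), (0, 3)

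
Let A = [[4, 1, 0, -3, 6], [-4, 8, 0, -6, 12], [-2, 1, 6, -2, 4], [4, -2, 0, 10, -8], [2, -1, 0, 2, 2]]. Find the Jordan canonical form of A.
J = [[6, 1, 0, 0, 0], [0, 6, 0, 0, 0], [0, 0, 6, 1, 0], [0, 0, 0, 6, 0], [0, 0, 0, 0, 6]]

The characteristic polynomial is det(xI - A) = (x - 6)^5, so the eigenvalues are 6 (algebraic multiplicity 5).

For λ = 6: rank(A - 6I) = 2, rank((A - 6I)^2) = 0. The eigenspace has dimension 5 - 2 = 3, so there are 3 Jordan blocks; the rank sequence gives block sizes [2, 2, 1].

Assembling the blocks gives the Jordan form J above.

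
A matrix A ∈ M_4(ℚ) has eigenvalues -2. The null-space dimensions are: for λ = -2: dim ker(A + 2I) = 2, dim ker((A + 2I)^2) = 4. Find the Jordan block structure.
Jordan blocks: (-2, 2), (-2, 2)

λ = -2: successive nullity increments [2, 2] count blocks of size ≥ k; block sizes are [2, 2].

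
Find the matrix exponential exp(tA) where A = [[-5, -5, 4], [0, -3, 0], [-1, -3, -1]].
A has Jordan form J = [[-3, 1, 0], [0, -3, 1], [0, 0, -3]] with A = PJP^{-1}, so e^{tA} = P e^{tJ} P^{-1}.

For a Jordan block J_k(λ), e^{tJ_k(λ)} = e^{λt} · (I + tN + t^2 N^2/2! + ... + t^{k-1} N^{k-1}/(k-1)!) where N is the nilpotent superdiagonal part.

Assembling the blocks and conjugating back gives the entries of e^{tA} as shown above.

e^{tA} = [[(1 - 2*t)*e^{-3*t}, t*(-t - 5)*e^{-3*t}, 4*t*e^{-3*t}], [0, e^{-3*t}, 0], [-t*e^{-3*t}, t*(-t - 6)*e^{-3*t}/2, (2*t + 1)*e^{-3*t}]]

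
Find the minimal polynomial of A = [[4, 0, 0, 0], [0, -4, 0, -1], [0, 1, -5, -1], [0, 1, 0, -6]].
The characteristic polynomial factors as (x - 4)(x + 5)^3. The minimal polynomial is ∏(x - λ)^{k_λ} where k_λ is the size of the largest Jordan block at λ.

For λ = -5: rank(A + 5I) = 2, and the largest Jordan block has size 2 (the smallest k with rank((A + 5I)^k) = rank((A + 5I)^(k+1))).
For λ = 4: rank(A - 4I) = 3, and the largest Jordan block has size 1 (the smallest k with rank((A - 4I)^k) = rank((A - 4I)^(k+1))).

So m_A(x) = (x - 4)(x + 5)^2.

m_A(x) = (x - 4)(x + 5)^2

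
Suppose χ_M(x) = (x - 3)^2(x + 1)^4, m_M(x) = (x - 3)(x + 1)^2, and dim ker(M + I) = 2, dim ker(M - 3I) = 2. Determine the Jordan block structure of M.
λ = -1: algebraic multiplicity 4 (exponent in χ_M), largest block size 2 (exponent in m_M), 2 blocks (geometric multiplicity). These force block sizes [2, 2].
λ = 3: algebraic multiplicity 2 (exponent in χ_M), largest block size 1 (exponent in m_M), 2 blocks (geometric multiplicity). These force block sizes [1, 1].

Jordan blocks: (-1, 2), (-1, 2), (3, 1), (3, 1)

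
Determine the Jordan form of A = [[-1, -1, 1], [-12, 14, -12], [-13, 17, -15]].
J = [[-2, 1, 0], [0, -2, 0], [0, 0, 2]]

The characteristic polynomial is det(xI - A) = (x - 2)(x + 2)^2, so the eigenvalues are -2 (algebraic multiplicity 2), 2 (algebraic multiplicity 1).

For λ = -2: rank(A + 2I) = 2, rank((A + 2I)^2) = 1. The eigenspace has dimension 3 - 2 = 1, so there is 1 Jordan block; the rank sequence gives block sizes [2].

For λ = 2: algebraic multiplicity 1 gives one 1×1 block.

Assembling the blocks gives the Jordan form J above.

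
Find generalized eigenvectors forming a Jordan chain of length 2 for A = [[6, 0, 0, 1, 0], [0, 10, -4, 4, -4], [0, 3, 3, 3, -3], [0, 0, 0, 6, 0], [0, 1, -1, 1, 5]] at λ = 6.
v_1 = [[2, 5, 4, 1, 2]]^T, v_2 = [[1, 0, 0, 0, 0]]^T

We seek v_1 ∈ ker((A - 6I)^2) \ ker(A - 6I), then set v_{i+1} = (A - 6I) v_i.

One such chain is v_1 = [[2, 5, 4, 1, 2]]^T, v_2 = [[1, 0, 0, 0, 0]]^T. Check: (A - 6I) v_2 = [[0, 0, 0, 0, 0]]^T = 0.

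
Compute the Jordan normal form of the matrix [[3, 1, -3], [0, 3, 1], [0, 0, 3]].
The characteristic polynomial is det(xI - A) = (x - 3)^3, so the eigenvalues are 3 (algebraic multiplicity 3).

For λ = 3: rank(A - 3I) = 2, rank((A - 3I)^2) = 1, rank((A - 3I)^3) = 0. The eigenspace has dimension 3 - 2 = 1, so there is 1 Jordan block; the rank sequence gives block sizes [3].

Assembling the blocks gives the Jordan form J above.

J = [[3, 1, 0], [0, 3, 1], [0, 0, 3]]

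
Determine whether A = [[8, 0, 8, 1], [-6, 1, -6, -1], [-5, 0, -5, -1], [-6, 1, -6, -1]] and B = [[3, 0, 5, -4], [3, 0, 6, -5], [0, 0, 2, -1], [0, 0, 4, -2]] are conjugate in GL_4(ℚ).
Two matrices over a field are similar if and only if they have the same invariant factors.

Both A and B have characteristic polynomial x^3(x - 3) and minimal polynomial x^3(x - 3). Computing further, both have invariant factors x^3(x - 3). Hence A and B are similar.

Yes.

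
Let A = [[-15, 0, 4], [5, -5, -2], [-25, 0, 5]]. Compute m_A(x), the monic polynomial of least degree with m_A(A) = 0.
The characteristic polynomial factors as (x + 5)^3. The minimal polynomial is ∏(x - λ)^{k_λ} where k_λ is the size of the largest Jordan block at λ.

For λ = -5: rank(A + 5I) = 1, and the largest Jordan block has size 2 (the smallest k with rank((A + 5I)^k) = rank((A + 5I)^(k+1))).

So m_A(x) = (x + 5)^2.

m_A(x) = (x + 5)^2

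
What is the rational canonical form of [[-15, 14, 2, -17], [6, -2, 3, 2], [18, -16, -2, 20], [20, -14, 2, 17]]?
The invariant factors of A (the non-unit diagonal entries of the Smith normal form of xI - A over ℚ[x]) are (x - 1)^2(x + 2)^2, each dividing the next. The characteristic polynomial is their product, (x - 1)^2(x + 2)^2.

The rational canonical form is the block-diagonal matrix of companion matrices C(f_i):
R = [[0, 0, 0, -4], [1, 0, 0, 4], [0, 1, 0, 3], [0, 0, 1, -2]].

R = [[0, 0, 0, -4], [1, 0, 0, 4], [0, 1, 0, 3], [0, 0, 1, -2]]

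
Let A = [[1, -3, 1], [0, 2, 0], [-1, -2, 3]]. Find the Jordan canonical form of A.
J = [[2, 1, 0], [0, 2, 1], [0, 0, 2]]

The characteristic polynomial is det(xI - A) = (x - 2)^3, so the eigenvalues are 2 (algebraic multiplicity 3).

For λ = 2: rank(A - 2I) = 2, rank((A - 2I)^2) = 1, rank((A - 2I)^3) = 0. The eigenspace has dimension 3 - 2 = 1, so there is 1 Jordan block; the rank sequence gives block sizes [3].

Assembling the blocks gives the Jordan form J above.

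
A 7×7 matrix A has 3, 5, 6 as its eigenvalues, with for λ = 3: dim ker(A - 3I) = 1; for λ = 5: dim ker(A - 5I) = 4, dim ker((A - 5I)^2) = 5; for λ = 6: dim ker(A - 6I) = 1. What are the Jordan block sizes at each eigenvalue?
Jordan blocks: (3, 1), (5, 2), (5, 1), (5, 1), (5, 1), (6, 1)

λ = 3: successive nullity increments [1] count blocks of size ≥ k; block sizes are [1].
λ = 5: successive nullity increments [4, 1] count blocks of size ≥ k; block sizes are [2, 1, 1, 1].
λ = 6: successive nullity increments [1] count blocks of size ≥ k; block sizes are [1].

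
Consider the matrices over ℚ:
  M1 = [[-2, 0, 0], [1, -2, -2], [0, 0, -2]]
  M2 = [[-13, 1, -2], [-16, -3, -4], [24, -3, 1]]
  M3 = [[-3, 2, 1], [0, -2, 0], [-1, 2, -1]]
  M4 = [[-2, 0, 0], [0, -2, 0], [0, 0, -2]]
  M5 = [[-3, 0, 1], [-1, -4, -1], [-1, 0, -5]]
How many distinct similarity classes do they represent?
4 classes: {M1, M3}, {M2}, {M4}, {M5}

Characteristic polynomials: χ_{M1} = (x + 2)^3, χ_{M2} = (x + 5)^3, χ_{M3} = (x + 2)^3, χ_{M4} = (x + 2)^3, χ_{M5} = (x + 4)^3.

{M1, M3}: invariant factors x + 2, (x + 2)^2.

{M2}: invariant factors x + 5, (x + 5)^2.

{M4}: invariant factors x + 2, x + 2, x + 2.

{M5}: invariant factors x + 4, (x + 4)^2.

Matrices are similar if and only if their invariant-factor lists agree; the partition into similarity classes is {M1, M3}, {M2}, {M4}, {M5}.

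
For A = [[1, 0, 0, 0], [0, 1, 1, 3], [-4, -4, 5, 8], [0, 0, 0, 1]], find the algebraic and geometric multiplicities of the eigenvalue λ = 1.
The characteristic polynomial is (x - 3)^2(x - 1)^2, so the factor x - 1 appears with exponent 2: the algebraic multiplicity is 2.

rank(A - I) = 2, so the eigenspace has dimension 4 - 2 = 2: the geometric multiplicity is 2.

algebraic multiplicity 2, geometric multiplicity 2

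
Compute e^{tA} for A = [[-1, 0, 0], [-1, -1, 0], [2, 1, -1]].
A has Jordan form J = [[-1, 1, 0], [0, -1, 1], [0, 0, -1]] with A = PJP^{-1}, so e^{tA} = P e^{tJ} P^{-1}.

For a Jordan block J_k(λ), e^{tJ_k(λ)} = e^{λt} · (I + tN + t^2 N^2/2! + ... + t^{k-1} N^{k-1}/(k-1)!) where N is the nilpotent superdiagonal part.

Assembling the blocks and conjugating back gives the entries of e^{tA} as shown above.

e^{tA} = [[e^{-t}, 0, 0], [-t*e^{-t}, e^{-t}, 0], [t*(4 - t)*e^{-t}/2, t*e^{-t}, e^{-t}]]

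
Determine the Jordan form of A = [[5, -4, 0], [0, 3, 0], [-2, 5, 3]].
The characteristic polynomial is det(xI - A) = (x - 5)(x - 3)^2, so the eigenvalues are 3 (algebraic multiplicity 2), 5 (algebraic multiplicity 1).

For λ = 3: rank(A - 3I) = 2, rank((A - 3I)^2) = 1. The eigenspace has dimension 3 - 2 = 1, so there is 1 Jordan block; the rank sequence gives block sizes [2].

For λ = 5: algebraic multiplicity 1 gives one 1×1 block.

Assembling the blocks gives the Jordan form J above.

J = [[3, 1, 0], [0, 3, 0], [0, 0, 5]]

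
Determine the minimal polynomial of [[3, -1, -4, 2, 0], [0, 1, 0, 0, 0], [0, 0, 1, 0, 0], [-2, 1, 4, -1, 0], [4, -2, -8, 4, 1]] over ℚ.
The characteristic polynomial factors as (x - 1)^5. The minimal polynomial is ∏(x - λ)^{k_λ} where k_λ is the size of the largest Jordan block at λ.

For λ = 1: rank(A - I) = 1, and the largest Jordan block has size 2 (the smallest k with rank((A - I)^k) = rank((A - I)^(k+1))).

So m_A(x) = (x - 1)^2.

m_A(x) = (x - 1)^2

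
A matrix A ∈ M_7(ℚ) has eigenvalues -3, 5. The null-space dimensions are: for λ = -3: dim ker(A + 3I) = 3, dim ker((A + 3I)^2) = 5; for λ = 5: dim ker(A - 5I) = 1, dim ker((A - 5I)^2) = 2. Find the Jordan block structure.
λ = -3: successive nullity increments [3, 2] count blocks of size ≥ k; block sizes are [2, 2, 1].
λ = 5: successive nullity increments [1, 1] count blocks of size ≥ k; block sizes are [2].

Jordan blocks: (-3, 2), (-3, 2), (-3, 1), (5, 2)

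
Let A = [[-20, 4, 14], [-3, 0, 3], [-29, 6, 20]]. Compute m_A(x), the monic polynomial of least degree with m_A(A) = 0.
m_A(x) = x^3

The characteristic polynomial factors as x^3. The minimal polynomial is ∏(x - λ)^{k_λ} where k_λ is the size of the largest Jordan block at λ.

For λ = 0: rank(A) = 2, and the largest Jordan block has size 3 (the smallest k with rank(A^k) = rank(A^(k+1))).

So m_A(x) = x^3.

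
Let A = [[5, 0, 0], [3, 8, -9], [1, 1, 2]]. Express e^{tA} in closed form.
A has Jordan form J = [[5, 1, 0], [0, 5, 0], [0, 0, 5]] with A = PJP^{-1}, so e^{tA} = P e^{tJ} P^{-1}.

For a Jordan block J_k(λ), e^{tJ_k(λ)} = e^{λt} · (I + tN + t^2 N^2/2! + ... + t^{k-1} N^{k-1}/(k-1)!) where N is the nilpotent superdiagonal part.

Assembling the blocks and conjugating back gives the entries of e^{tA} as shown above.

e^{tA} = [[e^{5*t}, 0, 0], [3*t*e^{5*t}, (3*t + 1)*e^{5*t}, -9*t*e^{5*t}], [t*e^{5*t}, t*e^{5*t}, (1 - 3*t)*e^{5*t}]]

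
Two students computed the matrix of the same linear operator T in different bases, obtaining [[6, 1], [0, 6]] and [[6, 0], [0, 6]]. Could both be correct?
No.

Both have characteristic polynomial (x - 6)^2, but the minimal polynomial of A is (x - 6)^2 while the minimal polynomial of B is x - 6. The minimal polynomial is a similarity invariant, so A and B are not similar.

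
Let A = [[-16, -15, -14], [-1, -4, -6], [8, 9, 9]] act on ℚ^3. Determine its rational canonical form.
The invariant factors of A (the non-unit diagonal entries of the Smith normal form of xI - A over ℚ[x]) are (x + 1)(x + 5)^2, each dividing the next. The characteristic polynomial is their product, (x + 1)(x + 5)^2.

The rational canonical form is the block-diagonal matrix of companion matrices C(f_i):
R = [[0, 0, -25], [1, 0, -35], [0, 1, -11]].

R = [[0, 0, -25], [1, 0, -35], [0, 1, -11]]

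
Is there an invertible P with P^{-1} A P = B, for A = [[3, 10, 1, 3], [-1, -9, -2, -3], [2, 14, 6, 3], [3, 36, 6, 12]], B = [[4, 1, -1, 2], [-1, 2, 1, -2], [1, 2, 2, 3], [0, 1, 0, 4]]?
Yes.

Two matrices over a field are similar if and only if they have the same invariant factors.

Both A and B have characteristic polynomial (x - 3)^4 and minimal polynomial (x - 3)^3. Computing further, both have invariant factors x - 3, (x - 3)^3. Hence A and B are similar.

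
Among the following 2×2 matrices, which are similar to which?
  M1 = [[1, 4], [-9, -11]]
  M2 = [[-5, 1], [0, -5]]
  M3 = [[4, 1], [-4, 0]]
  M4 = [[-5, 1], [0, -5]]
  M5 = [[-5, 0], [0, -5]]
3 classes: {M1, M2, M4}, {M3}, {M5}

Characteristic polynomials: χ_{M1} = (x + 5)^2, χ_{M2} = (x + 5)^2, χ_{M3} = (x - 2)^2, χ_{M4} = (x + 5)^2, χ_{M5} = (x + 5)^2.

{M1, M2, M4}: invariant factors (x + 5)^2.

{M3}: invariant factors (x - 2)^2.

{M5}: invariant factors x + 5, x + 5.

Matrices are similar if and only if their invariant-factor lists agree; the partition into similarity classes is {M1, M2, M4}, {M3}, {M5}.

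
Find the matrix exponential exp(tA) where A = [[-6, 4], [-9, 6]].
A has Jordan form J = [[0, 1], [0, 0]] with A = PJP^{-1}, so e^{tA} = P e^{tJ} P^{-1}.

For a Jordan block J_k(λ), e^{tJ_k(λ)} = e^{λt} · (I + tN + t^2 N^2/2! + ... + t^{k-1} N^{k-1}/(k-1)!) where N is the nilpotent superdiagonal part.

Assembling the blocks and conjugating back gives the entries of e^{tA} as shown above.

e^{tA} = [[1 - 6*t, 4*t], [-9*t, 6*t + 1]]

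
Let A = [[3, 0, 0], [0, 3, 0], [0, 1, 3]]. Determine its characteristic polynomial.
xI - A = [[x - 3, 0, 0], [0, x - 3, 0], [0, -1, x - 3]].

Expanding det(xI - A) along the first row:
det(xI - A) = + (x - 3)·det([[x - 3, 0], [-1, x - 3]]) - (0)·det([[0, 0], [0, x - 3]]) + (0)·det([[0, x - 3], [0, -1]]).

Evaluating gives χ_A(x) = x^3 - 9x^2 + 27x - 27 = (x - 3)^3.

χ_A(x) = (x - 3)^3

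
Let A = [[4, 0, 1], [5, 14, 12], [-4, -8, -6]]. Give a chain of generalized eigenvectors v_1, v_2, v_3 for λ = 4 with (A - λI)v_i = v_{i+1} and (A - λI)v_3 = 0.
v_1 = [[0, -1, 1]]^T, v_2 = [[1, 2, -2]]^T, v_3 = [[-2, 1, 0]]^T

We seek v_1 ∈ ker((A - 4I)^3) \ ker((A - 4I)^2), then set v_{i+1} = (A - 4I) v_i.

One such chain is v_1 = [[0, -1, 1]]^T, v_2 = [[1, 2, -2]]^T, v_3 = [[-2, 1, 0]]^T. Check: (A - 4I) v_3 = [[0, 0, 0]]^T = 0.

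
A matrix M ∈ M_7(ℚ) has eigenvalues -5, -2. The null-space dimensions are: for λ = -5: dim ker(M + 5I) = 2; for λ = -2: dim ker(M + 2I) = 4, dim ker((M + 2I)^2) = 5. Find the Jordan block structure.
λ = -5: successive nullity increments [2] count blocks of size ≥ k; block sizes are [1, 1].
λ = -2: successive nullity increments [4, 1] count blocks of size ≥ k; block sizes are [2, 1, 1, 1].

Jordan blocks: (-5, 1), (-5, 1), (-2, 2), (-2, 1), (-2, 1), (-2, 1)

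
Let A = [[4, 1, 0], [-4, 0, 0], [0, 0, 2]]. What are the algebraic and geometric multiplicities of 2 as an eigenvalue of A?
The characteristic polynomial is (x - 2)^3, so the factor x - 2 appears with exponent 3: the algebraic multiplicity is 3.

rank(A - 2I) = 1, so the eigenspace has dimension 3 - 1 = 2: the geometric multiplicity is 2.

Since 2 < 3, A is not diagonalizable.

algebraic multiplicity 3, geometric multiplicity 2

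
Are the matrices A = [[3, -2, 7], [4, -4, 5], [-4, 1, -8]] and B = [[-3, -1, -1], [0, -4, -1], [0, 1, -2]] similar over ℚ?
Both have characteristic polynomial (x + 3)^3, but the minimal polynomial of A is (x + 3)^3 while the minimal polynomial of B is (x + 3)^2. The minimal polynomial is a similarity invariant, so A and B are not similar.

No.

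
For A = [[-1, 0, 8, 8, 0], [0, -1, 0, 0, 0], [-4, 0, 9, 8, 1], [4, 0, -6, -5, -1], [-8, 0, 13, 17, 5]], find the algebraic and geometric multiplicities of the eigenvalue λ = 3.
algebraic multiplicity 3, geometric multiplicity 1

The characteristic polynomial is (x - 3)^3(x + 1)^2, so the factor x - 3 appears with exponent 3: the algebraic multiplicity is 3.

rank(A - 3I) = 4, so the eigenspace has dimension 5 - 4 = 1: the geometric multiplicity is 1.

Since 1 < 3, A is not diagonalizable.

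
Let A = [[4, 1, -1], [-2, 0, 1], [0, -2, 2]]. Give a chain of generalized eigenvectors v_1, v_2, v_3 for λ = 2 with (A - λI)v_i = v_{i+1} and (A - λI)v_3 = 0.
v_1 = [[0, 1, 1]]^T, v_2 = [[0, -1, -2]]^T, v_3 = [[1, 0, 2]]^T

We seek v_1 ∈ ker((A - 2I)^3) \ ker((A - 2I)^2), then set v_{i+1} = (A - 2I) v_i.

One such chain is v_1 = [[0, 1, 1]]^T, v_2 = [[0, -1, -2]]^T, v_3 = [[1, 0, 2]]^T. Check: (A - 2I) v_3 = [[0, 0, 0]]^T = 0.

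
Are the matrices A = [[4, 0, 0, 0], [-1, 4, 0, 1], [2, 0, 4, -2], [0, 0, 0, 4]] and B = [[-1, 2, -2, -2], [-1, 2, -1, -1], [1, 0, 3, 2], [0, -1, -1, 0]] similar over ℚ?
trace(A) = 16 but trace(B) = 4. The trace is a similarity invariant, so A and B are not similar.

No.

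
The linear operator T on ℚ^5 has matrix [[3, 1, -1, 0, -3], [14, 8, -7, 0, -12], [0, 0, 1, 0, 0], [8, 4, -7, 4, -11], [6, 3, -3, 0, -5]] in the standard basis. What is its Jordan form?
J = [[1, 1, 0, 0, 0], [0, 1, 0, 0, 0], [0, 0, 1, 0, 0], [0, 0, 0, 4, 1], [0, 0, 0, 0, 4]]

The characteristic polynomial is det(xI - A) = (x - 4)^2(x - 1)^3, so the eigenvalues are 1 (algebraic multiplicity 3), 4 (algebraic multiplicity 2).

For λ = 1: rank(A - I) = 3, rank((A - I)^2) = 2. The eigenspace has dimension 5 - 3 = 2, so there are 2 Jordan blocks; the rank sequence gives block sizes [2, 1].

For λ = 4: rank(A - 4I) = 4, rank((A - 4I)^2) = 3. The eigenspace has dimension 5 - 4 = 1, so there is 1 Jordan block; the rank sequence gives block sizes [2].

Assembling the blocks gives the Jordan form J above.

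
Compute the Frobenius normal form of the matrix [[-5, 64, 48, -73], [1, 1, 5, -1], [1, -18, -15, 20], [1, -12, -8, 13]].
R = [[0, 0, 0, 20], [1, 0, 0, 12], [0, 1, 0, -7], [0, 0, 1, -6]]

The invariant factors of A (the non-unit diagonal entries of the Smith normal form of xI - A over ℚ[x]) are (x + 2)^2(x^2 + 2x - 5), each dividing the next. The characteristic polynomial is their product, (x + 2)^2(x^2 + 2x - 5).

The rational canonical form is the block-diagonal matrix of companion matrices C(f_i):
R = [[0, 0, 0, 20], [1, 0, 0, 12], [0, 1, 0, -7], [0, 0, 1, -6]].

Note the characteristic polynomial does not split into linear factors over ℚ, so A has no Jordan form over ℚ; the rational canonical form exists over any field.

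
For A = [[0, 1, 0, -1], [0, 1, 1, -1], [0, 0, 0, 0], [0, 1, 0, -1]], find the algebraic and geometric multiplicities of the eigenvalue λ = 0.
The characteristic polynomial is x^4, so the factor x appears with exponent 4: the algebraic multiplicity is 4.

rank(A) = 2, so the eigenspace has dimension 4 - 2 = 2: the geometric multiplicity is 2.

Since 2 < 4, A is not diagonalizable.

algebraic multiplicity 4, geometric multiplicity 2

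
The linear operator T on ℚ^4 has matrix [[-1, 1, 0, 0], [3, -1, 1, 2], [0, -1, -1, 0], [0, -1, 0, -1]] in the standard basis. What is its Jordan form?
The characteristic polynomial is det(xI - A) = (x + 1)^4, so the eigenvalues are -1 (algebraic multiplicity 4).

For λ = -1: rank(A + I) = 2, rank((A + I)^2) = 1, rank((A + I)^3) = 0. The eigenspace has dimension 4 - 2 = 2, so there are 2 Jordan blocks; the rank sequence gives block sizes [3, 1].

Assembling the blocks gives the Jordan form J above.

J = [[-1, 1, 0, 0], [0, -1, 1, 0], [0, 0, -1, 0], [0, 0, 0, -1]]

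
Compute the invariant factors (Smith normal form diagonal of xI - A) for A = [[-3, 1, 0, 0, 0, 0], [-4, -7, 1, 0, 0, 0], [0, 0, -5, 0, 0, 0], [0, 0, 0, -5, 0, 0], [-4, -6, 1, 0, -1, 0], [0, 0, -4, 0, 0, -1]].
(x + 1)(x + 5), (x + 1)(x + 5)^3

The Jordan structure of A has elementary divisors (x + 5)^3, (x + 5), (x + 1), (x + 1). Arranging the block sizes at each eigenvalue in decreasing order and taking row products gives the invariant factors.

Invariant factors (smallest first, each dividing the next): (x + 1)(x + 5), (x + 1)(x + 5)^3.

Check: the last factor (x + 1)(x + 5)^3 is the minimal polynomial, and the product (x + 1)^2(x + 5)^4 is the characteristic polynomial.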